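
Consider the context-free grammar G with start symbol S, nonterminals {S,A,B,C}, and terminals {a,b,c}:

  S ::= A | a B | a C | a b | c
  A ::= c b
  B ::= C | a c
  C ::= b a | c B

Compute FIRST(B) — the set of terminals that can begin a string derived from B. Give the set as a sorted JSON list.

Compute FIRST by fixpoint:
[1]
  A via A→c b: +{c}
  B via B→a c: +{a}
  C via C→b a: +{b}
  C via C→c B: +{c}
  S via S→A: +{c}
  S via S→a B: +{a}
  FIRST(S)={a,c}  FIRST(A)={c}  FIRST(B)={a}  FIRST(C)={b,c}
[2]
  B via B→C: +{b,c}
  FIRST(S)={a,c}  FIRST(A)={c}  FIRST(B)={a,b,c}  FIRST(C)={b,c}
[3] (stable)
  FIRST(S)={a,c}  FIRST(A)={c}  FIRST(B)={a,b,c}  FIRST(C)={b,c}

FIRST(B) = ["a", "b", "c"]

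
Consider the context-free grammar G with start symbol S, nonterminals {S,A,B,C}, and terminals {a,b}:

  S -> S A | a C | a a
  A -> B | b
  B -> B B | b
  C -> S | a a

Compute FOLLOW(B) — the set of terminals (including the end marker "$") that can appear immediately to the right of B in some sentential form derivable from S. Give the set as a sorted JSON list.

FIRST iteration:
round 1:
  A via A→b: +{b}
  B via B→b: +{b}
  C via C→a a: +{a}
  S via S→a C: +{a}
  S: {a}  A: {b}  B: {b}  C: {a}
round 2: (stable)
  S: {a}  A: {b}  B: {b}  C: {a}

FOLLOW iteration:
seed FOLLOW(S) with $
iter 1:
  B→B B: FOLLOW(B) ⊇ FIRST(B) = {b}; new: +{b}
  S→S A: FOLLOW(S) ⊇ FIRST(A) = {b}; new: +{b}
  S→S A: FOLLOW(A) ⊇ FOLLOW(S) ⊇ {$,b}; new: +{$,b}
  S→a C: FOLLOW(C) ⊇ FOLLOW(S) ⊇ {$,b}; new: +{$,b}
  FOLLOW(S)={$,b}  FOLLOW(A)={$,b}  FOLLOW(B)={b}  FOLLOW(C)={$,b}
iter 2:
  A→B: FOLLOW(B) ⊇ FOLLOW(A) ⊇ {$,b}; new: +{$}
  FOLLOW(S)={$,b}  FOLLOW(A)={$,b}  FOLLOW(B)={$,b}  FOLLOW(C)={$,b}
iter 3: — fixpoint
  FOLLOW(S)={$,b}  FOLLOW(A)={$,b}  FOLLOW(B)={$,b}  FOLLOW(C)={$,b}

FOLLOW(B) = ["$", "b"]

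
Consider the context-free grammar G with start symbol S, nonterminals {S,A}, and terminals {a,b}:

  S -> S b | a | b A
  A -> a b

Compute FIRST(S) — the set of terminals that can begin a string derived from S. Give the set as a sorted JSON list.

Compute FIRST by fixpoint:
round 1:
  A via A→a b: +{a}
  S via S→a: +{a}
  S via S→b A: +{b}
  S: {a,b}  A: {a}
round 2: (no change)
  S: {a,b}  A: {a}

FIRST(S) = ["a", "b"]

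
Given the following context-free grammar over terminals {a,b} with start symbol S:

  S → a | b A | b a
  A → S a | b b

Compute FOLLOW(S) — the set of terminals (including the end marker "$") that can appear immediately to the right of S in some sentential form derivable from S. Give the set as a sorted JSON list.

FIRST sets, iterate to fixpoint:
[1]
  A via A→b b: +{b}
  S via S→a: +{a}
  S via S→b A: +{b}
  FIRST[S]={a,b}  FIRST[A]={b}
[2]
  A via A→S a: +{a}
  FIRST[S]={a,b}  FIRST[A]={a,b}
[3] — fixpoint
  FIRST[S]={a,b}  FIRST[A]={a,b}

FOLLOW iteration:
initialize: $ ∈ FOLLOW(S)
pass 1:
  A→S a: FOLLOW(S) ⊇ FIRST(a) = {a}; new: +{a}
  S→b A: FOLLOW(A) ⊇ FOLLOW(S) ⊇ {$,a}; new: +{$,a}
  S: {$,a}  A: {$,a}
pass 2: done
  S: {$,a}  A: {$,a}

FOLLOW(S) = ["$", "a"]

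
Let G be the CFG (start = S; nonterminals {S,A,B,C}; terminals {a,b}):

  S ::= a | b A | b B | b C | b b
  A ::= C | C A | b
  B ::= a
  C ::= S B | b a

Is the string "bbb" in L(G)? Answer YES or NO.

Convert to CNF:
  S -> T0 A | T0 B | T0 C | T0 T0 | a
  A -> C A | S B | T0 T1 | b
  B -> a
  C -> S B | T0 T1
  T0 -> b
  T1 -> a

CYK fill:
  T[0,0] 'b' = {A,T0}  orig:{A}
  T[1,1] 'b' = {A,T0}  orig:{A}
  T[2,2] 'b' = {A,T0}  orig:{A}
  T[0,1] 'bb' = {S}
  T[1,2] 'bb' = {S}
  T[0,2] 'bbb' = ∅

S ∉ T[0,2] ⇒ NO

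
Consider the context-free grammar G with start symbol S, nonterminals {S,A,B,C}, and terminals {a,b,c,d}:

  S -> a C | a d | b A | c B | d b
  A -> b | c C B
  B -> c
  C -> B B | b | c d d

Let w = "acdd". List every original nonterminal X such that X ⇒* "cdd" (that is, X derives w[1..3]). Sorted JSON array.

Convert to CNF:
  S -> T0 B | T1 T3 | T2 C | T2 T1 | T3 A
  A -> T0 X4 | b
  B -> c
  C -> B B | T0 X5 | b
  T0 -> c
  T1 -> d
  T2 -> a
  T3 -> b
  X4 -> C B
  X5 -> T1 T1

CYK fill (cells [i..j] with 1 ≤ i ≤ j ≤ 3 only):
  [1..1]={B,T0}  "c"  orig:{B}
  [2..2]={T1}  "d"  orig:{}
  [3..3]={T1}  "d"  orig:{}
  [1..2]=∅  "cd"
  [2..3]={X5}  "dd"  orig:{}
  [1..3]={C}  "cdd"

Original NTs in T[1,3] deriving "cdd": ["C"]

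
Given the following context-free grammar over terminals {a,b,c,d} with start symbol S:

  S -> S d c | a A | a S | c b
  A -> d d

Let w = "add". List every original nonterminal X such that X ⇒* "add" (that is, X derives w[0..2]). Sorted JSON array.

CNF form of G:
  S -> S X4 | T1 T3 | T2 A | T2 S
  A -> T0 T0
  T0 -> d
  T1 -> c
  T2 -> a
  T3 -> b
  X4 -> T0 T1

CYK fill (cells [i..j] with 0 ≤ i ≤ j ≤ 2 only):
  T[0,0] 'a' = {T2}  orig:{}
  T[1,1] 'd' = {T0}  orig:{}
  T[2,2] 'd' = {T0}  orig:{}
  T[0,1] 'ad' = ∅
  T[1,2] 'dd' = {A}
  T[0,2] 'add' = {S}

Original NTs in T[0,2] deriving "add": ["S"]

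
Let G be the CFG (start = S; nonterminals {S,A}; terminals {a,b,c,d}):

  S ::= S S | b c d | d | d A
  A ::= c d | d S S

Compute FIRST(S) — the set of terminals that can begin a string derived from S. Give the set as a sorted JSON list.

FIRST sets, iterate to fixpoint:
[1]
  A via A→c d: +{c}
  A via A→d S S: +{d}
  S via S→b c d: +{b}
  S via S→d: +{d}
  FIRST(S)={b,d}  FIRST(A)={c,d}
[2] — fixpoint
  FIRST(S)={b,d}  FIRST(A)={c,d}

FIRST(S) = ["b", "d"]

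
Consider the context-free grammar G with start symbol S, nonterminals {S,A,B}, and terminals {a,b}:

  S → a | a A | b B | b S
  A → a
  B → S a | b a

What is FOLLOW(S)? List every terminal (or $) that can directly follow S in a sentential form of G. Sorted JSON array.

FIRST iteration:
pass 1:
  A via A→a: +{a}
  B via B→b a: +{b}
  S via S→a: +{a}
  S via S→b B: +{b}
  FIRST(S)={a,b}  FIRST(A)={a}  FIRST(B)={b}
pass 2:
  B via B→S a: +{a}
  FIRST(S)={a,b}  FIRST(A)={a}  FIRST(B)={a,b}
pass 3: (stable)
  FIRST(S)={a,b}  FIRST(A)={a}  FIRST(B)={a,b}

Compute FOLLOW by fixpoint:
FOLLOW(S) := {$}
iter 1:
  B→S a: FOLLOW(S) ⊇ FIRST(a) = {a}; new: +{a}
  S→a A: FOLLOW(A) ⊇ FOLLOW(S) ⊇ {$,a}; new: +{$,a}
  S→b B: FOLLOW(B) ⊇ FOLLOW(S) ⊇ {$,a}; new: +{$,a}
  FOLLOW[S]={$,a}  FOLLOW[A]={$,a}  FOLLOW[B]={$,a}
iter 2: (stable)
  FOLLOW[S]={$,a}  FOLLOW[A]={$,a}  FOLLOW[B]={$,a}

FOLLOW(S) = ["$", "a"]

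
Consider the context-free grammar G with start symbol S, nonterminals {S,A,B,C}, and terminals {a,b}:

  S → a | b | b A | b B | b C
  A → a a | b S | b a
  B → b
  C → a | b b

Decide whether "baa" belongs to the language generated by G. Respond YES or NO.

Convert to CNF:
  S -> T1 A | T1 B | T1 C | a | b
  A -> T0 T0 | T1 S | T1 T0
  B -> b
  C -> T1 T1 | a
  T0 -> a
  T1 -> b

CYK fill:
  T[0,0] 'b' = {B,S,T1}  orig:{B,S}
  T[1,1] 'a' = {C,S,T0}  orig:{C,S}
  T[2,2] 'a' = {C,S,T0}  orig:{C,S}
  T[0,1] 'ba' = {A,S}
  T[1,2] 'aa' = {A}
  T[0,2] 'baa' = {S}

S ∈ T[0,2] ⇒ YES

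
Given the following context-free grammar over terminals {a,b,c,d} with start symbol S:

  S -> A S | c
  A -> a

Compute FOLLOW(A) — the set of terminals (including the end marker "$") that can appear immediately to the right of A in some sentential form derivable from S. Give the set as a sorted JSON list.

FIRST sets, iterate to fixpoint:
round 1:
  A via A→a: +{a}
  S via S→A S: +{a}
  S via S→c: +{c}
  FIRST[S]={a,c}  FIRST[A]={a}
round 2: — fixpoint
  FIRST[S]={a,c}  FIRST[A]={a}

FOLLOW sets:
initialize: $ ∈ FOLLOW(S)
iter 1:
  S→A S: FOLLOW(A) ⊇ FIRST(S) = {a,c}; new: +{a,c}
  FOLLOW(S)={$}  FOLLOW(A)={a,c}
iter 2: — fixpoint
  FOLLOW(S)={$}  FOLLOW(A)={a,c}

FOLLOW(A) = ["a", "c"]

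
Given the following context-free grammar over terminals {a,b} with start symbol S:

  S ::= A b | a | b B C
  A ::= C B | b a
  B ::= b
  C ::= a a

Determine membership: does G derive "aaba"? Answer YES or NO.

Convert to CNF:
  S -> A T0 | T0 X2 | a
  A -> C B | T0 T1
  B -> b
  C -> T1 T1
  T0 -> b
  T1 -> a
  X2 -> B C

CYK table (by increasing span):
  [0..0]={S,T1}  "a"  orig:{S}
  [1..1]={S,T1}  "a"  orig:{S}
  [2..2]={B,T0}  "b"  orig:{B}
  [3..3]={S,T1}  "a"  orig:{S}
  [0..1]={C}  "aa"
  [1..2]=∅  "ab"
  [2..3]={A}  "ba"
  [0..2]={A}  "aab"
  [1..3]=∅  "aba"
  [0..3]=∅  "aaba"

S ∉ T[0,3] ⇒ NO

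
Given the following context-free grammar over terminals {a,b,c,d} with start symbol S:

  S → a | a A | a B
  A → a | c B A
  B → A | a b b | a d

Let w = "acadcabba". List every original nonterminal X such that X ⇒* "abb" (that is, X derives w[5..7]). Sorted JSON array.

Convert to CNF:
  S -> T1 A | T1 B | a
  A -> T0 X4 | a
  B -> T0 X6 | T1 T3 | T1 X5 | a
  T0 -> c
  T1 -> a
  T2 -> b
  T3 -> d
  X4 -> B A
  X5 -> T2 T2
  X6 -> B A

CYK fill, restricted to cells inside w[5..7]:
  [5..5]={A,B,S,T1}  "a"  orig:{A,B,S}
  [6..6]={T2}  "b"  orig:{}
  [7..7]={T2}  "b"  orig:{}
  [5..6]=∅  "ab"
  [6..7]={X5}  "bb"  orig:{}
  [5..7]={B}  "abb"

Original NTs in T[5,7] deriving "abb": ["B"]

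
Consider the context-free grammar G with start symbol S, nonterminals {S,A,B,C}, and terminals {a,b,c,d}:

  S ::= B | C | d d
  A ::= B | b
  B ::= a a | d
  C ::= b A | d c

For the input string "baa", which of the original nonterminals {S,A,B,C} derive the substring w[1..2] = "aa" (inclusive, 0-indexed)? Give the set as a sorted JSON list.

CNF form of G:
  S -> T0 T0 | T1 A | T2 T2 | T2 T3 | d
  A -> T0 T0 | b | d
  B -> T0 T0 | d
  C -> T1 A | T2 T3
  T0 -> a
  T1 -> b
  T2 -> d
  T3 -> c

Fill CYK table bottom-up — only the sub-triangle for w[1..2]:
  [1..1]={T0}  "a"  orig:{}
  [2..2]={T0}  "a"  orig:{}
  [1..2]={A,B,S}  "aa"

Original NTs in T[1,2] deriving "aa": ["A", "B", "S"]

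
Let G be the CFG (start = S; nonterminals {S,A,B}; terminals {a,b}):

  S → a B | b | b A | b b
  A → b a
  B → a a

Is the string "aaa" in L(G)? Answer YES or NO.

CNF form of G:
  S -> T0 A | T0 T0 | T1 B | b
  A -> T0 T1
  B -> T1 T1
  T0 -> b
  T1 -> a

CYK fill:
  T[0,0] 'a' = {T1}  orig:{}
  T[1,1] 'a' = {T1}  orig:{}
  T[2,2] 'a' = {T1}  orig:{}
  T[0,1] 'aa' = {B}
  T[1,2] 'aa' = {B}
  T[0,2] 'aaa' = {S}

S ∈ T[0,2] ⇒ YES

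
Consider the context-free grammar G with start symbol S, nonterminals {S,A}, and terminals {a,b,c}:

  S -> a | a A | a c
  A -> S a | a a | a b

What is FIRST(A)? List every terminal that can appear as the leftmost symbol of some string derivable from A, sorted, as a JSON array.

FIRST iteration:
iter 1:
  A via A→a a: +{a}
  S via S→a: +{a}
  FIRST[S]={a}  FIRST[A]={a}
iter 2: (no change)
  FIRST[S]={a}  FIRST[A]={a}

FIRST(A) = ["a"]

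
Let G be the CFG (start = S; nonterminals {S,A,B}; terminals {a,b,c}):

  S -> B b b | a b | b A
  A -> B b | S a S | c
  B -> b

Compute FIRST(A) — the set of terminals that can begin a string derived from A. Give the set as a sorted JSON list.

FIRST iteration:
pass 1:
  A via A→c: +{c}
  B via B→b: +{b}
  S via S→B b b: +{b}
  S via S→a b: +{a}
  S: {a,b}  A: {c}  B: {b}
pass 2:
  A via A→B b: +{b}
  A via A→S a S: +{a}
  S: {a,b}  A: {a,b,c}  B: {b}
pass 3: (no change)
  S: {a,b}  A: {a,b,c}  B: {b}

FIRST(A) = ["a", "b", "c"]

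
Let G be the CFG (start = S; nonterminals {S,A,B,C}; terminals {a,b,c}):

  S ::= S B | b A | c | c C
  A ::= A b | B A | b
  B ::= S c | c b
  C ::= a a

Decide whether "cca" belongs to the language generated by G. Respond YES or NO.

CNF form of G:
  S -> S B | T0 A | T1 C | c
  A -> A T0 | B A | b
  B -> S T1 | T1 T0
  C -> T2 T2
  T0 -> b
  T1 -> c
  T2 -> a

CYK table (by increasing span):
  T[0,0] 'c' = {S,T1}  orig:{S}
  T[1,1] 'c' = {S,T1}  orig:{S}
  T[2,2] 'a' = {T2}  orig:{}
  T[0,1] 'cc' = {B}
  T[1,2] 'ca' = ∅
  T[0,2] 'cca' = ∅

S ∉ T[0,2] ⇒ NO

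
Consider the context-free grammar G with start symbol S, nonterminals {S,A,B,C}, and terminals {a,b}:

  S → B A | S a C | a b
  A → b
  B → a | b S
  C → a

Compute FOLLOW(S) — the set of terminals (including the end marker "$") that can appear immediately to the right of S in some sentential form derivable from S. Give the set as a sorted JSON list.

Compute FIRST by fixpoint:
iter 1:
  A via A→b: +{b}
  B via B→a: +{a}
  B via B→b S: +{b}
  C via C→a: +{a}
  S via S→B A: +{a,b}
  FIRST[S]={a,b}  FIRST[A]={b}  FIRST[B]={a,b}  FIRST[C]={a}
iter 2: (stable)
  FIRST[S]={a,b}  FIRST[A]={b}  FIRST[B]={a,b}  FIRST[C]={a}

Compute FOLLOW by fixpoint:
initialize: $ ∈ FOLLOW(S)
pass 1:
  S→B A: FOLLOW(B) ⊇ FIRST(A) = {b}; new: +{b}
  S→B A: FOLLOW(A) ⊇ FOLLOW(S) ⊇ {$}; new: +{$}
  S→S a C: FOLLOW(S) ⊇ FIRST(a) = {a}; new: +{a}
  S→S a C: FOLLOW(C) ⊇ FOLLOW(S) ⊇ {$,a}; new: +{$,a}
  FOLLOW[S]={$,a}  FOLLOW[A]={$}  FOLLOW[B]={b}  FOLLOW[C]={$,a}
pass 2:
  B→b S: FOLLOW(S) ⊇ FOLLOW(B) ⊇ {b}; new: +{b}
  S→B A: FOLLOW(A) ⊇ FOLLOW(S) ⊇ {$,a,b}; new: +{a,b}
  S→S a C: FOLLOW(C) ⊇ FOLLOW(S) ⊇ {$,a,b}; new: +{b}
  FOLLOW[S]={$,a,b}  FOLLOW[A]={$,a,b}  FOLLOW[B]={b}  FOLLOW[C]={$,a,b}
pass 3: — fixpoint
  FOLLOW[S]={$,a,b}  FOLLOW[A]={$,a,b}  FOLLOW[B]={b}  FOLLOW[C]={$,a,b}

FOLLOW(S) = ["$", "a", "b"]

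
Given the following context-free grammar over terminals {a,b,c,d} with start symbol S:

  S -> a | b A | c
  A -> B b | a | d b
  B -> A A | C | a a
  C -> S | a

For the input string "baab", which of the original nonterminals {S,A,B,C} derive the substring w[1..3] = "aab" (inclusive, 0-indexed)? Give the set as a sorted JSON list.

CNF form of G:
  S -> T0 A | a | c
  A -> B T0 | T1 T0 | a
  B -> A A | T0 A | T2 T2 | a | c
  C -> T0 A | a | c
  T0 -> b
  T1 -> d
  T2 -> a

Fill CYK table bottom-up (cells [i..j] with 1 ≤ i ≤ j ≤ 3 only):
  [1..1]={A,B,C,S,T2}  "a"  orig:{A,B,C,S}
  [2..2]={A,B,C,S,T2}  "a"  orig:{A,B,C,S}
  [3..3]={T0}  "b"  orig:{}
  [1..2]={B}  "aa"
  [2..3]={A}  "ab"
  [1..3]={A,B}  "aab"

Original NTs in T[1,3] deriving "aab": ["A", "B"]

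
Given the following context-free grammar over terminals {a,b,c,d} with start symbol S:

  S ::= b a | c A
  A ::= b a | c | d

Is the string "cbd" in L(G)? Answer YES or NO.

Convert to CNF:
  S -> T0 T1 | T2 A
  A -> T0 T1 | c | d
  T0 -> b
  T1 -> a
  T2 -> c

Fill CYK table bottom-up:
  [0..0]={A,T2}  "c"  orig:{A}
  [1..1]={T0}  "b"  orig:{}
  [2..2]={A}  "d"
  [0..1]=∅  "cb"
  [1..2]=∅  "bd"
  [0..2]=∅  "cbd"

S ∉ T[0,2] ⇒ NO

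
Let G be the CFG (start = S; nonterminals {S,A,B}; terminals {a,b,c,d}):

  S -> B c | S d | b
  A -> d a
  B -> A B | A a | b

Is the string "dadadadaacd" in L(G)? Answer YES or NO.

Convert to CNF:
  S -> B T2 | S T0 | b
  A -> T0 T1
  B -> A B | A T1 | b
  T0 -> d
  T1 -> a
  T2 -> c

CYK fill:
  T[0,0] 'd' = {T0}  orig:{}
  T[1,1] 'a' = {T1}  orig:{}
  T[2,2] 'd' = {T0}  orig:{}
  T[3,3] 'a' = {T1}  orig:{}
  T[4,4] 'd' = {T0}  orig:{}
  T[5,5] 'a' = {T1}  orig:{}
  T[6,6] 'd' = {T0}  orig:{}
  T[7,7] 'a' = {T1}  orig:{}
  T[8,8] 'a' = {T1}  orig:{}
  T[9,9] 'c' = {T2}  orig:{}
  T[10,10] 'd' = {T0}  orig:{}
  T[0,1] 'da' = {A}
  T[1,2] 'ad' = ∅
  T[2,3] 'da' = {A}
  T[3,4] 'ad' = ∅
  T[4,5] 'da' = {A}
  T[5,6] 'ad' = ∅
  T[6,7] 'da' = {A}
  T[7,8] 'aa' = ∅
  T[8,9] 'ac' = ∅
  T[9,10] 'cd' = ∅
  T[0,2] 'dad' = ∅
  T[1,3] 'ada' = ∅
  T[2,4] 'dad' = ∅
  T[3,5] 'ada' = ∅
  T[4,6] 'dad' = ∅
  T[5,7] 'ada' = ∅
  T[6,8] 'daa' = {B}
  T[7,9] 'aac' = ∅
  T[8,10] 'acd' = ∅
  T[0,3] 'dada' = ∅
  T[1,4] 'adad' = ∅
  T[2,5] 'dada' = ∅
  T[3,6] 'adad' = ∅
  T[4,7] 'dada' = ∅
  T[5,8] 'adaa' = ∅
  T[6,9] 'daac' = {S}
  T[7,10] 'aacd' = ∅
  T[0,4] 'dadad' = ∅
  T[1,5] 'adada' = ∅
  T[2,6] 'dadad' = ∅
  T[3,7] 'adada' = ∅
  T[4,8] 'dadaa' = {B}
  T[5,9] 'adaac' = ∅
  T[6,10] 'daacd' = {S}
  T[0,5] 'dadada' = ∅
  T[1,6] 'adadad' = ∅
  T[2,7] 'dadada' = ∅
  T[3,8] 'adadaa' = ∅
  T[4,9] 'dadaac' = {S}
  T[5,10] 'adaacd' = ∅
  T[0,6] 'dadadad' = ∅
  T[1,7] 'adadada' = ∅
  T[2,8] 'dadadaa' = {B}
  T[3,9] 'adadaac' = ∅
  T[4,10] 'dadaacd' = {S}
  T[0,7] 'dadadada' = ∅
  T[1,8] 'adadadaa' = ∅
  T[2,9] 'dadadaac' = {S}
  T[3,10] 'adadaacd' = ∅
  T[0,8] 'dadadadaa' = {B}
  T[1,9] 'adadadaac' = ∅
  T[2,10] 'dadadaacd' = {S}
  T[0,9] 'dadadadaac' = {S}
  T[1,10] 'adadadaacd' = ∅
  T[0,10] 'dadadadaacd' = {S}

S ∈ T[0,10] ⇒ YES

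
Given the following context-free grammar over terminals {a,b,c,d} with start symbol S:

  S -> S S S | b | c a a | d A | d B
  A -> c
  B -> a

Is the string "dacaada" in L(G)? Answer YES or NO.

CNF form of G:
  S -> S X3 | T0 X4 | T2 A | T2 B | b
  A -> c
  B -> a
  T0 -> c
  T1 -> a
  T2 -> d
  X3 -> S S
  X4 -> T1 T1

Fill CYK table bottom-up:
  cell(0,0) d: {T2}  orig:{}
  cell(1,1) a: {B,T1}  orig:{B}
  cell(2,2) c: {A,T0}  orig:{A}
  cell(3,3) a: {B,T1}  orig:{B}
  cell(4,4) a: {B,T1}  orig:{B}
  cell(5,5) d: {T2}  orig:{}
  cell(6,6) a: {B,T1}  orig:{B}
  cell(0,1) da: {S}
  cell(1,2) ac: ∅
  cell(2,3) ca: ∅
  cell(3,4) aa: {X4}  orig:{}
  cell(4,5) ad: ∅
  cell(5,6) da: {S}
  cell(0,2) dac: ∅
  cell(1,3) aca: ∅
  cell(2,4) caa: {S}
  cell(3,5) aad: ∅
  cell(4,6) ada: ∅
  cell(0,3) daca: ∅
  cell(1,4) acaa: ∅
  cell(2,5) caad: ∅
  cell(3,6) aada: ∅
  cell(0,4) dacaa: {X3}  orig:{}
  cell(1,5) acaad: ∅
  cell(2,6) caada: {X3}  orig:{}
  cell(0,5) dacaad: ∅
  cell(1,6) acaada: ∅
  cell(0,6) dacaada: {S}

S ∈ T[0,6] ⇒ YES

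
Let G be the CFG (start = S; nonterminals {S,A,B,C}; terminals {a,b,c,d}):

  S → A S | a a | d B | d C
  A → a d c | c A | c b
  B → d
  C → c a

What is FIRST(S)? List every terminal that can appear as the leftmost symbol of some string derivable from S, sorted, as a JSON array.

FIRST sets, iterate to fixpoint:
round 1:
  A via A→a d c: +{a}
  A via A→c A: +{c}
  B via B→d: +{d}
  C via C→c a: +{c}
  S via S→A S: +{a,c}
  S via S→d B: +{d}
  S: {a,c,d}  A: {a,c}  B: {d}  C: {c}
round 2: (stable)
  S: {a,c,d}  A: {a,c}  B: {d}  C: {c}

FIRST(S) = ["a", "c", "d"]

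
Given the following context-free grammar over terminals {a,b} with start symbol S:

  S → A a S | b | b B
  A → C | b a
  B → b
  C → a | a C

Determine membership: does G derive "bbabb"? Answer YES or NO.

Convert to CNF:
  S -> A X2 | T1 B | b
  A -> T0 C | T1 T0 | a
  B -> b
  C -> T0 C | a
  T0 -> a
  T1 -> b
  X2 -> T0 S

CYK fill:
  cell(0,0) b: {B,S,T1}  orig:{B,S}
  cell(1,1) b: {B,S,T1}  orig:{B,S}
  cell(2,2) a: {A,C,T0}  orig:{A,C}
  cell(3,3) b: {B,S,T1}  orig:{B,S}
  cell(4,4) b: {B,S,T1}  orig:{B,S}
  cell(0,1) bb: {S}
  cell(1,2) ba: {A}
  cell(2,3) ab: {X2}  orig:{}
  cell(3,4) bb: {S}
  cell(0,2) bba: ∅
  cell(1,3) bab: ∅
  cell(2,4) abb: {X2}  orig:{}
  cell(0,3) bbab: ∅
  cell(1,4) babb: ∅
  cell(0,4) bbabb: ∅

S ∉ T[0,4] ⇒ NO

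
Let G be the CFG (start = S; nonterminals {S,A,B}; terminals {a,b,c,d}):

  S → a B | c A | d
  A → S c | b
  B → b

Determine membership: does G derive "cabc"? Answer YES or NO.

Convert to CNF:
  S -> T0 A | T1 B | d
  A -> S T0 | b
  B -> b
  T0 -> c
  T1 -> a

Fill CYK table bottom-up:
  [0..0]={T0}  "c"  orig:{}
  [1..1]={T1}  "a"  orig:{}
  [2..2]={A,B}  "b"
  [3..3]={T0}  "c"  orig:{}
  [0..1]=∅  "ca"
  [1..2]={S}  "ab"
  [2..3]=∅  "bc"
  [0..2]=∅  "cab"
  [1..3]={A}  "abc"
  [0..3]={S}  "cabc"

S ∈ T[0,3] ⇒ YES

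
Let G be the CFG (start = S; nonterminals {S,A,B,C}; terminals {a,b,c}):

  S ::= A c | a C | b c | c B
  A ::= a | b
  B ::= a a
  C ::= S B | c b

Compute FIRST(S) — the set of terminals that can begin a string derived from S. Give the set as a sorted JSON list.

FIRST sets, iterate to fixpoint:
[1]
  A via A→a: +{a}
  A via A→b: +{b}
  B via B→a a: +{a}
  C via C→c b: +{c}
  S via S→A c: +{a,b}
  S via S→c B: +{c}
  S: {a,b,c}  A: {a,b}  B: {a}  C: {c}
[2]
  C via C→S B: +{a,b}
  S: {a,b,c}  A: {a,b}  B: {a}  C: {a,b,c}
[3] done
  S: {a,b,c}  A: {a,b}  B: {a}  C: {a,b,c}

FIRST(S) = ["a", "b", "c"]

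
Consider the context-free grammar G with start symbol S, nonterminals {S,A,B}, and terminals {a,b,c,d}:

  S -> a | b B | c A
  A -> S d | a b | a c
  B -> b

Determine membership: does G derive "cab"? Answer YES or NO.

Convert to CNF:
  S -> T2 B | T3 A | a
  A -> S T0 | T1 T2 | T1 T3
  B -> b
  T0 -> d
  T1 -> a
  T2 -> b
  T3 -> c

CYK table (by increasing span):
  cell(0,0) c: {T3}  orig:{}
  cell(1,1) a: {S,T1}  orig:{S}
  cell(2,2) b: {B,T2}  orig:{B}
  cell(0,1) ca: ∅
  cell(1,2) ab: {A}
  cell(0,2) cab: {S}

S ∈ T[0,2] ⇒ YES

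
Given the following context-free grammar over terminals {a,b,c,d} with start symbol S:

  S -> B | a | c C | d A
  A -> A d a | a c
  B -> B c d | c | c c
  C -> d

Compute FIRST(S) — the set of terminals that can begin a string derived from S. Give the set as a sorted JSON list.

FIRST iteration:
iter 1:
  A via A→a c: +{a}
  B via B→c: +{c}
  C via C→d: +{d}
  S via S→B: +{c}
  S via S→a: +{a}
  S via S→d A: +{d}
  FIRST[S]={a,c,d}  FIRST[A]={a}  FIRST[B]={c}  FIRST[C]={d}
iter 2: done
  FIRST[S]={a,c,d}  FIRST[A]={a}  FIRST[B]={c}  FIRST[C]={d}

FIRST(S) = ["a", "c", "d"]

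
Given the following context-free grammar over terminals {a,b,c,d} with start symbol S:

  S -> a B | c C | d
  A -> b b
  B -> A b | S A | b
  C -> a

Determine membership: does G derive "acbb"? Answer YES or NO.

CNF form of G:
  S -> T1 B | T2 C | d
  A -> T0 T0
  B -> A T0 | S A | b
  C -> a
  T0 -> b
  T1 -> a
  T2 -> c

CYK fill:
  [0..0]={C,T1}  "a"  orig:{C}
  [1..1]={T2}  "c"  orig:{}
  [2..2]={B,T0}  "b"  orig:{B}
  [3..3]={B,T0}  "b"  orig:{B}
  [0..1]=∅  "ac"
  [1..2]=∅  "cb"
  [2..3]={A}  "bb"
  [0..2]=∅  "acb"
  [1..3]=∅  "cbb"
  [0..3]=∅  "acbb"

S ∉ T[0,3] ⇒ NO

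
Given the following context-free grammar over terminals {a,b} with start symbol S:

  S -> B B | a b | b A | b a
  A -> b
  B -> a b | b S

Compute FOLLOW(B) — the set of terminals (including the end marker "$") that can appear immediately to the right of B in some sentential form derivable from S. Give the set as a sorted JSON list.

FIRST sets, iterate to fixpoint:
pass 1:
  A via A→b: +{b}
  B via B→a b: +{a}
  B via B→b S: +{b}
  S via S→B B: +{a,b}
  FIRST[S]={a,b}  FIRST[A]={b}  FIRST[B]={a,b}
pass 2: done
  FIRST[S]={a,b}  FIRST[A]={b}  FIRST[B]={a,b}

FOLLOW iteration:
seed FOLLOW(S) with $
iter 1:
  S→B B: FOLLOW(B) ⊇ FIRST(B) = {a,b}; new: +{a,b}
  S→B B: FOLLOW(B) ⊇ FOLLOW(S) ⊇ {$}; new: +{$}
  S→b A: FOLLOW(A) ⊇ FOLLOW(S) ⊇ {$}; new: +{$}
  FOLLOW[S]={$}  FOLLOW[A]={$}  FOLLOW[B]={$,a,b}
iter 2:
  B→b S: FOLLOW(S) ⊇ FOLLOW(B) ⊇ {$,a,b}; new: +{a,b}
  S→b A: FOLLOW(A) ⊇ FOLLOW(S) ⊇ {$,a,b}; new: +{a,b}
  FOLLOW[S]={$,a,b}  FOLLOW[A]={$,a,b}  FOLLOW[B]={$,a,b}
iter 3: — fixpoint
  FOLLOW[S]={$,a,b}  FOLLOW[A]={$,a,b}  FOLLOW[B]={$,a,b}

FOLLOW(B) = ["$", "a", "b"]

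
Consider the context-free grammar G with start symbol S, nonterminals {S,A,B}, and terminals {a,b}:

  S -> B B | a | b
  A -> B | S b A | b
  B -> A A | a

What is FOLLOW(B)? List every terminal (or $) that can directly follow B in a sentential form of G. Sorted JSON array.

FIRST iteration:
[1]
  A via A→b: +{b}
  B via B→A A: +{b}
  B via B→a: +{a}
  S via S→B B: +{a,b}
  S: {a,b}  A: {b}  B: {a,b}
[2]
  A via A→B: +{a}
  S: {a,b}  A: {a,b}  B: {a,b}
[3] (no change)
  S: {a,b}  A: {a,b}  B: {a,b}

FOLLOW iteration:
seed FOLLOW(S) with $
round 1:
  A→S b A: FOLLOW(S) ⊇ FIRST(b) = {b}; new: +{b}
  B→A A: FOLLOW(A) ⊇ FIRST(A) = {a,b}; new: +{a,b}
  S→B B: FOLLOW(B) ⊇ FIRST(B) = {a,b}; new: +{a,b}
  S→B B: FOLLOW(B) ⊇ FOLLOW(S) ⊇ {$,b}; new: +{$}
  FOLLOW(S)={$,b}  FOLLOW(A)={a,b}  FOLLOW(B)={$,a,b}
round 2:
  B→A A: FOLLOW(A) ⊇ FOLLOW(B) ⊇ {$,a,b}; new: +{$}
  FOLLOW(S)={$,b}  FOLLOW(A)={$,a,b}  FOLLOW(B)={$,a,b}
round 3: (no change)
  FOLLOW(S)={$,b}  FOLLOW(A)={$,a,b}  FOLLOW(B)={$,a,b}

FOLLOW(B) = ["$", "a", "b"]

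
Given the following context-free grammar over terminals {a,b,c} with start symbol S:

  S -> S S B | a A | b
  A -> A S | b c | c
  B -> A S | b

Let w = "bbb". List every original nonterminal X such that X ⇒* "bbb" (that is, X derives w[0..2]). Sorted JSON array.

CNF form of G:
  S -> S X3 | T2 A | b
  A -> A S | T0 T1 | c
  B -> A S | b
  T0 -> b
  T1 -> c
  T2 -> a
  X3 -> S B

CYK fill — only the sub-triangle for w[0..2]:
  T[0,0] 'b' = {B,S,T0}  orig:{B,S}
  T[1,1] 'b' = {B,S,T0}  orig:{B,S}
  T[2,2] 'b' = {B,S,T0}  orig:{B,S}
  T[0,1] 'bb' = {X3}  orig:{}
  T[1,2] 'bb' = {X3}  orig:{}
  T[0,2] 'bbb' = {S}

Original NTs in T[0,2] deriving "bbb": ["S"]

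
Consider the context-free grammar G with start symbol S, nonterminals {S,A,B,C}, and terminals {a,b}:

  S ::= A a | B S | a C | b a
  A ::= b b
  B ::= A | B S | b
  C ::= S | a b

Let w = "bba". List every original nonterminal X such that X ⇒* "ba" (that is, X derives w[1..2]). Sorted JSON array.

Convert to CNF:
  S -> A T1 | B S | T0 T1 | T1 C
  A -> T0 T0
  B -> B S | T0 T0 | b
  C -> A T1 | B S | T0 T1 | T1 C | T1 T0
  T0 -> b
  T1 -> a

CYK table (by increasing span) — only the sub-triangle for w[1..2]:
  cell(1,1) b: {B,T0}  orig:{B}
  cell(2,2) a: {T1}  orig:{}
  cell(1,2) ba: {C,S}

Original NTs in T[1,2] deriving "ba": ["C", "S"]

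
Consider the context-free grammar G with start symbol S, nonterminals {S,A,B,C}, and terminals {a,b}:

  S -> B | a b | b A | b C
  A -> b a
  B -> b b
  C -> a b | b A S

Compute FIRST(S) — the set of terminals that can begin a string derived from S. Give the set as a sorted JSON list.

FIRST sets, iterate to fixpoint:
iter 1:
  A via A→b a: +{b}
  B via B→b b: +{b}
  C via C→a b: +{a}
  C via C→b A S: +{b}
  S via S→B: +{b}
  S via S→a b: +{a}
  FIRST(S)={a,b}  FIRST(A)={b}  FIRST(B)={b}  FIRST(C)={a,b}
iter 2: done
  FIRST(S)={a,b}  FIRST(A)={b}  FIRST(B)={b}  FIRST(C)={a,b}

FIRST(S) = ["a", "b"]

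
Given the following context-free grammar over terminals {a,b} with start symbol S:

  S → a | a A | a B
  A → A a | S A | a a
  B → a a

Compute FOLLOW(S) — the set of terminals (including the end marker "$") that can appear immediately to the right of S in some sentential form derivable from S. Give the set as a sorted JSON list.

FIRST iteration:
pass 1:
  A via A→a a: +{a}
  B via B→a a: +{a}
  S via S→a: +{a}
  FIRST[S]={a}  FIRST[A]={a}  FIRST[B]={a}
pass 2: (no change)
  FIRST[S]={a}  FIRST[A]={a}  FIRST[B]={a}

FOLLOW iteration:
seed FOLLOW(S) with $
pass 1:
  A→A a: FOLLOW(A) ⊇ FIRST(a) = {a}; new: +{a}
  A→S A: FOLLOW(S) ⊇ FIRST(A) = {a}; new: +{a}
  S→a A: FOLLOW(A) ⊇ FOLLOW(S) ⊇ {$,a}; new: +{$}
  S→a B: FOLLOW(B) ⊇ FOLLOW(S) ⊇ {$,a}; new: +{$,a}
  FOLLOW[S]={$,a}  FOLLOW[A]={$,a}  FOLLOW[B]={$,a}
pass 2: — fixpoint
  FOLLOW[S]={$,a}  FOLLOW[A]={$,a}  FOLLOW[B]={$,a}

FOLLOW(S) = ["$", "a"]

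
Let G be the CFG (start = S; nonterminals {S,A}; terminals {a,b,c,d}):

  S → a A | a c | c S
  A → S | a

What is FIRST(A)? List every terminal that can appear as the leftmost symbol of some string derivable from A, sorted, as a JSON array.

FIRST sets, iterate to fixpoint:
iter 1:
  A via A→a: +{a}
  S via S→a A: +{a}
  S via S→c S: +{c}
  FIRST[S]={a,c}  FIRST[A]={a}
iter 2:
  A via A→S: +{c}
  FIRST[S]={a,c}  FIRST[A]={a,c}
iter 3: done
  FIRST[S]={a,c}  FIRST[A]={a,c}

FIRST(A) = ["a", "c"]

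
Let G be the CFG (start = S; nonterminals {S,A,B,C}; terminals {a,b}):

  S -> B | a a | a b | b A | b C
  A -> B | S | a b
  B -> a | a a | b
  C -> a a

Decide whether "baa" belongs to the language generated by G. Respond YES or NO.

CNF form of G:
  S -> T0 T0 | T0 T1 | T1 A | T1 C | a | b
  A -> T0 T0 | T0 T1 | T1 A | T1 C | a | b
  B -> T0 T0 | a | b
  C -> T0 T0
  T0 -> a
  T1 -> b

Fill CYK table bottom-up:
  cell(0,0) b: {A,B,S,T1}  orig:{A,B,S}
  cell(1,1) a: {A,B,S,T0}  orig:{A,B,S}
  cell(2,2) a: {A,B,S,T0}  orig:{A,B,S}
  cell(0,1) ba: {A,S}
  cell(1,2) aa: {A,B,C,S}
  cell(0,2) baa: {A,S}

S ∈ T[0,2] ⇒ YES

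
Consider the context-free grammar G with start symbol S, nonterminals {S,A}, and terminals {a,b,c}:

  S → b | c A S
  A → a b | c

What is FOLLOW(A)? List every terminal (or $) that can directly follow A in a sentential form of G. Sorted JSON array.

FIRST sets, iterate to fixpoint:
[1]
  A via A→a b: +{a}
  A via A→c: +{c}
  S via S→b: +{b}
  S via S→c A S: +{c}
  S: {b,c}  A: {a,c}
[2] done
  S: {b,c}  A: {a,c}

FOLLOW iteration:
FOLLOW(S) := {$}
iter 1:
  S→c A S: FOLLOW(A) ⊇ FIRST(S) = {b,c}; new: +{b,c}
  S: {$}  A: {b,c}
iter 2: (stable)
  S: {$}  A: {b,c}

FOLLOW(A) = ["b", "c"]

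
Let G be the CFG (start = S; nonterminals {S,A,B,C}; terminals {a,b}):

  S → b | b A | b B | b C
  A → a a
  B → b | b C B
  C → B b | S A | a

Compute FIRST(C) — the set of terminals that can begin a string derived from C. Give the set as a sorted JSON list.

FIRST sets, iterate to fixpoint:
[1]
  A via A→a a: +{a}
  B via B→b: +{b}
  C via C→B b: +{b}
  C via C→a: +{a}
  S via S→b: +{b}
  FIRST(S)={b}  FIRST(A)={a}  FIRST(B)={b}  FIRST(C)={a,b}
[2] (no change)
  FIRST(S)={b}  FIRST(A)={a}  FIRST(B)={b}  FIRST(C)={a,b}

FIRST(C) = ["a", "b"]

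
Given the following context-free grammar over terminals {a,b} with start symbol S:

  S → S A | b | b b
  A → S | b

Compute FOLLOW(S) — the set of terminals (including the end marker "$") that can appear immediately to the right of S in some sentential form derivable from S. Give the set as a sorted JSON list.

FIRST sets, iterate to fixpoint:
round 1:
  A via A→b: +{b}
  S via S→b: +{b}
  FIRST[S]={b}  FIRST[A]={b}
round 2: (stable)
  FIRST[S]={b}  FIRST[A]={b}

FOLLOW sets:
FOLLOW(S) := {$}
iter 1:
  S→S A: FOLLOW(S) ⊇ FIRST(A) = {b}; new: +{b}
  S→S A: FOLLOW(A) ⊇ FOLLOW(S) ⊇ {$,b}; new: +{$,b}
  FOLLOW(S)={$,b}  FOLLOW(A)={$,b}
iter 2: (stable)
  FOLLOW(S)={$,b}  FOLLOW(A)={$,b}

FOLLOW(S) = ["$", "b"]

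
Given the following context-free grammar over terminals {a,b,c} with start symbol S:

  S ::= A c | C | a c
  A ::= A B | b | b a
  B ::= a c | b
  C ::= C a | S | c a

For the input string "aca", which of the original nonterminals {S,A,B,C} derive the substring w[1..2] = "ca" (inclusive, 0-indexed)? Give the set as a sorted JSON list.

Convert to CNF:
  S -> A T2 | C T1 | T1 T2 | T2 T1
  A -> A B | T0 T1 | b
  B -> T1 T2 | b
  C -> A T2 | C T1 | T1 T2 | T2 T1
  T0 -> b
  T1 -> a
  T2 -> c

CYK fill, restricted to cells inside w[1..2]:
  [1..1]={T2}  "c"  orig:{}
  [2..2]={T1}  "a"  orig:{}
  [1..2]={C,S}  "ca"

Original NTs in T[1,2] deriving "ca": ["C", "S"]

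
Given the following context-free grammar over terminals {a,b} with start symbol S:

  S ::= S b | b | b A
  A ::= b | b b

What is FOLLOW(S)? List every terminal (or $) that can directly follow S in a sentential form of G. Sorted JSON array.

Compute FIRST by fixpoint:
[1]
  A via A→b: +{b}
  S via S→b: +{b}
  S: {b}  A: {b}
[2] — fixpoint
  S: {b}  A: {b}

FOLLOW iteration:
seed FOLLOW(S) with $
iter 1:
  S→S b: FOLLOW(S) ⊇ FIRST(b) = {b}; new: +{b}
  S→b A: FOLLOW(A) ⊇ FOLLOW(S) ⊇ {$,b}; new: +{$,b}
  FOLLOW(S)={$,b}  FOLLOW(A)={$,b}
iter 2: (stable)
  FOLLOW(S)={$,b}  FOLLOW(A)={$,b}

FOLLOW(S) = ["$", "b"]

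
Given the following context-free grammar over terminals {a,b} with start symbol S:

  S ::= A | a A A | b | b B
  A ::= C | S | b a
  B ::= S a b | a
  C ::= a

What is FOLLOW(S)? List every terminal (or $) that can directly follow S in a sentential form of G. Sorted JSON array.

FIRST sets, iterate to fixpoint:
[1]
  A via A→b a: +{b}
  B via B→a: +{a}
  C via C→a: +{a}
  S via S→A: +{b}
  S via S→a A A: +{a}
  S: {a,b}  A: {b}  B: {a}  C: {a}
[2]
  A via A→C: +{a}
  B via B→S a b: +{b}
  S: {a,b}  A: {a,b}  B: {a,b}  C: {a}
[3] (stable)
  S: {a,b}  A: {a,b}  B: {a,b}  C: {a}

FOLLOW iteration:
FOLLOW(S) := {$}
[1]
  B→S a b: FOLLOW(S) ⊇ FIRST(a) = {a}; new: +{a}
  S→A: FOLLOW(A) ⊇ FOLLOW(S) ⊇ {$,a}; new: +{$,a}
  S→a A A: FOLLOW(A) ⊇ FIRST(A) = {a,b}; new: +{b}
  S→b B: FOLLOW(B) ⊇ FOLLOW(S) ⊇ {$,a}; new: +{$,a}
  FOLLOW[S]={$,a}  FOLLOW[A]={$,a,b}  FOLLOW[B]={$,a}  FOLLOW[C]={}
[2]
  A→C: FOLLOW(C) ⊇ FOLLOW(A) ⊇ {$,a,b}; new: +{$,a,b}
  A→S: FOLLOW(S) ⊇ FOLLOW(A) ⊇ {$,a,b}; new: +{b}
  S→b B: FOLLOW(B) ⊇ FOLLOW(S) ⊇ {$,a,b}; new: +{b}
  FOLLOW[S]={$,a,b}  FOLLOW[A]={$,a,b}  FOLLOW[B]={$,a,b}  FOLLOW[C]={$,a,b}
[3] — fixpoint
  FOLLOW[S]={$,a,b}  FOLLOW[A]={$,a,b}  FOLLOW[B]={$,a,b}  FOLLOW[C]={$,a,b}

FOLLOW(S) = ["$", "a", "b"]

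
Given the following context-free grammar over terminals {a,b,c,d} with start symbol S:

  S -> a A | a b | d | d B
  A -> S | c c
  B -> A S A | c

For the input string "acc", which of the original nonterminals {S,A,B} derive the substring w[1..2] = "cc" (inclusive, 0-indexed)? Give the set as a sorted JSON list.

CNF form of G:
  S -> T0 A | T0 T1 | T3 B | d
  A -> T0 A | T0 T1 | T2 T2 | T3 B | d
  B -> A X4 | c
  T0 -> a
  T1 -> b
  T2 -> c
  T3 -> d
  X4 -> S A

CYK table (by increasing span) — only the sub-triangle for w[1..2]:
  T[1,1] 'c' = {B,T2}  orig:{B}
  T[2,2] 'c' = {B,T2}  orig:{B}
  T[1,2] 'cc' = {A}

Original NTs in T[1,2] deriving "cc": ["A"]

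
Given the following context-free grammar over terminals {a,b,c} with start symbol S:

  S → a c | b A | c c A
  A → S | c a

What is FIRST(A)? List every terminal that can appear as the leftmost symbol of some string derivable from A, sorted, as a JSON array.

Compute FIRST by fixpoint:
[1]
  A via A→c a: +{c}
  S via S→a c: +{a}
  S via S→b A: +{b}
  S via S→c c A: +{c}
  FIRST[S]={a,b,c}  FIRST[A]={c}
[2]
  A via A→S: +{a,b}
  FIRST[S]={a,b,c}  FIRST[A]={a,b,c}
[3] (stable)
  FIRST[S]={a,b,c}  FIRST[A]={a,b,c}

FIRST(A) = ["a", "b", "c"]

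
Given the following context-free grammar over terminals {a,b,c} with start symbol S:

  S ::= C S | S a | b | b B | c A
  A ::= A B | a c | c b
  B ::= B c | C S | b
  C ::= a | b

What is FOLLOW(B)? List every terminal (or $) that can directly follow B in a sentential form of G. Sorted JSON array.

FIRST sets, iterate to fixpoint:
pass 1:
  A via A→a c: +{a}
  A via A→c b: +{c}
  B via B→b: +{b}
  C via C→a: +{a}
  C via C→b: +{b}
  S via S→C S: +{a,b}
  S via S→c A: +{c}
  FIRST[S]={a,b,c}  FIRST[A]={a,c}  FIRST[B]={b}  FIRST[C]={a,b}
pass 2:
  B via B→C S: +{a}
  FIRST[S]={a,b,c}  FIRST[A]={a,c}  FIRST[B]={a,b}  FIRST[C]={a,b}
pass 3: (no change)
  FIRST[S]={a,b,c}  FIRST[A]={a,c}  FIRST[B]={a,b}  FIRST[C]={a,b}

Compute FOLLOW by fixpoint:
initialize: $ ∈ FOLLOW(S)
[1]
  A→A B: FOLLOW(A) ⊇ FIRST(B) = {a,b}; new: +{a,b}
  A→A B: FOLLOW(B) ⊇ FOLLOW(A) ⊇ {a,b}; new: +{a,b}
  B→B c: FOLLOW(B) ⊇ FIRST(c) = {c}; new: +{c}
  B→C S: FOLLOW(C) ⊇ FIRST(S) = {a,b,c}; new: +{a,b,c}
  B→C S: FOLLOW(S) ⊇ FOLLOW(B) ⊇ {a,b,c}; new: +{a,b,c}
  S→b B: FOLLOW(B) ⊇ FOLLOW(S) ⊇ {$,a,b,c}; new: +{$}
  S→c A: FOLLOW(A) ⊇ FOLLOW(S) ⊇ {$,a,b,c}; new: +{$,c}
  FOLLOW(S)={$,a,b,c}  FOLLOW(A)={$,a,b,c}  FOLLOW(B)={$,a,b,c}  FOLLOW(C)={a,b,c}
[2] (stable)
  FOLLOW(S)={$,a,b,c}  FOLLOW(A)={$,a,b,c}  FOLLOW(B)={$,a,b,c}  FOLLOW(C)={a,b,c}

FOLLOW(B) = ["$", "a", "b", "c"]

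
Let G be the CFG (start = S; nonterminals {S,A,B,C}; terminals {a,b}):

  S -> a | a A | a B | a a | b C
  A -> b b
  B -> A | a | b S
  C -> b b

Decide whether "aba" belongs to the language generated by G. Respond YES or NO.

CNF form of G:
  S -> T0 C | T1 A | T1 B | T1 T1 | a
  A -> T0 T0
  B -> T0 S | T0 T0 | a
  C -> T0 T0
  T0 -> b
  T1 -> a

CYK fill:
  cell(0,0) a: {B,S,T1}  orig:{B,S}
  cell(1,1) b: {T0}  orig:{}
  cell(2,2) a: {B,S,T1}  orig:{B,S}
  cell(0,1) ab: ∅
  cell(1,2) ba: {B}
  cell(0,2) aba: {S}

S ∈ T[0,2] ⇒ YES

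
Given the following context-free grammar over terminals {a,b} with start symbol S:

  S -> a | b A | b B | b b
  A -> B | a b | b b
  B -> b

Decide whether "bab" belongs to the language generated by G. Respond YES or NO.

Convert to CNF:
  S -> T1 A | T1 B | T1 T1 | a
  A -> T0 T1 | T1 T1 | b
  B -> b
  T0 -> a
  T1 -> b

CYK table (by increasing span):
  T[0,0] 'b' = {A,B,T1}  orig:{A,B}
  T[1,1] 'a' = {S,T0}  orig:{S}
  T[2,2] 'b' = {A,B,T1}  orig:{A,B}
  T[0,1] 'ba' = ∅
  T[1,2] 'ab' = {A}
  T[0,2] 'bab' = {S}

S ∈ T[0,2] ⇒ YES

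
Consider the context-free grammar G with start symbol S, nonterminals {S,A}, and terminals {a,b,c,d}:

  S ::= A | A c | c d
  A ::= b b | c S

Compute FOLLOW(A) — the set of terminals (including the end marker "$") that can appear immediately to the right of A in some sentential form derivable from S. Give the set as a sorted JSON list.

FIRST iteration:
[1]
  A via A→b b: +{b}
  A via A→c S: +{c}
  S via S→A: +{b,c}
  FIRST(S)={b,c}  FIRST(A)={b,c}
[2] — fixpoint
  FIRST(S)={b,c}  FIRST(A)={b,c}

FOLLOW iteration:
seed FOLLOW(S) with $
iter 1:
  S→A: FOLLOW(A) ⊇ FOLLOW(S) ⊇ {$}; new: +{$}
  S→A c: FOLLOW(A) ⊇ FIRST(c) = {c}; new: +{c}
  S: {$}  A: {$,c}
iter 2:
  A→c S: FOLLOW(S) ⊇ FOLLOW(A) ⊇ {$,c}; new: +{c}
  S: {$,c}  A: {$,c}
iter 3: (no change)
  S: {$,c}  A: {$,c}

FOLLOW(A) = ["$", "c"]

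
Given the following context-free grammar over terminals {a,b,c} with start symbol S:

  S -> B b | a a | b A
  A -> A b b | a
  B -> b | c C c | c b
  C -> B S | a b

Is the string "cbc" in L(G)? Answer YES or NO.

Convert to CNF:
  S -> B T0 | T0 A | T2 T2
  A -> A X3 | a
  B -> T1 T0 | T1 X4 | b
  C -> B S | T2 T0
  T0 -> b
  T1 -> c
  T2 -> a
  X3 -> T0 T0
  X4 -> C T1

Fill CYK table bottom-up:
  T[0,0] 'c' = {T1}  orig:{}
  T[1,1] 'b' = {B,T0}  orig:{B}
  T[2,2] 'c' = {T1}  orig:{}
  T[0,1] 'cb' = {B}
  T[1,2] 'bc' = ∅
  T[0,2] 'cbc' = ∅

S ∉ T[0,2] ⇒ NO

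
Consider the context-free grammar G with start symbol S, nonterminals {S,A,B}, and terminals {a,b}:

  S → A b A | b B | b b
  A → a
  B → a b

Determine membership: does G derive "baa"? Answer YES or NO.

CNF form of G:
  S -> A X2 | T1 B | T1 T1
  A -> a
  B -> T0 T1
  T0 -> a
  T1 -> b
  X2 -> T1 A

Fill CYK table bottom-up:
  cell(0,0) b: {T1}  orig:{}
  cell(1,1) a: {A,T0}  orig:{A}
  cell(2,2) a: {A,T0}  orig:{A}
  cell(0,1) ba: {X2}  orig:{}
  cell(1,2) aa: ∅
  cell(0,2) baa: ∅

S ∉ T[0,2] ⇒ NO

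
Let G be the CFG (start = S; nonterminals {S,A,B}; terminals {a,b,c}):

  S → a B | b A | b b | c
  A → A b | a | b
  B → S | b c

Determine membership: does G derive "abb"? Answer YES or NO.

CNF form of G:
  S -> T0 A | T0 T0 | T1 B | c
  A -> A T0 | a | b
  B -> T0 A | T0 T0 | T0 T2 | T1 B | c
  T0 -> b
  T1 -> a
  T2 -> c

CYK fill:
  T[0,0] 'a' = {A,T1}  orig:{A}
  T[1,1] 'b' = {A,T0}  orig:{A}
  T[2,2] 'b' = {A,T0}  orig:{A}
  T[0,1] 'ab' = {A}
  T[1,2] 'bb' = {A,B,S}
  T[0,2] 'abb' = {A,B,S}

S ∈ T[0,2] ⇒ YES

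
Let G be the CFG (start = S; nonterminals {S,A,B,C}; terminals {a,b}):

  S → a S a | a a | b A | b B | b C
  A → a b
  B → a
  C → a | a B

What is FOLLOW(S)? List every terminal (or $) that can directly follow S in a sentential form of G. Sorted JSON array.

FIRST iteration:
iter 1:
  A via A→a b: +{a}
  B via B→a: +{a}
  C via C→a: +{a}
  S via S→a S a: +{a}
  S via S→b A: +{b}
  FIRST[S]={a,b}  FIRST[A]={a}  FIRST[B]={a}  FIRST[C]={a}
iter 2: (stable)
  FIRST[S]={a,b}  FIRST[A]={a}  FIRST[B]={a}  FIRST[C]={a}

FOLLOW sets:
seed FOLLOW(S) with $
round 1:
  S→a S a: FOLLOW(S) ⊇ FIRST(a) = {a}; new: +{a}
  S→b A: FOLLOW(A) ⊇ FOLLOW(S) ⊇ {$,a}; new: +{$,a}
  S→b B: FOLLOW(B) ⊇ FOLLOW(S) ⊇ {$,a}; new: +{$,a}
  S→b C: FOLLOW(C) ⊇ FOLLOW(S) ⊇ {$,a}; new: +{$,a}
  FOLLOW(S)={$,a}  FOLLOW(A)={$,a}  FOLLOW(B)={$,a}  FOLLOW(C)={$,a}
round 2: — fixpoint
  FOLLOW(S)={$,a}  FOLLOW(A)={$,a}  FOLLOW(B)={$,a}  FOLLOW(C)={$,a}

FOLLOW(S) = ["$", "a"]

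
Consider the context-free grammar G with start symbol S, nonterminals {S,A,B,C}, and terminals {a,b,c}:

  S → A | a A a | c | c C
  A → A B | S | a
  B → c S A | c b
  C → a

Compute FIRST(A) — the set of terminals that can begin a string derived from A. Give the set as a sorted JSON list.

FIRST iteration:
round 1:
  A via A→a: +{a}
  B via B→c S A: +{c}
  C via C→a: +{a}
  S via S→A: +{a}
  S via S→c: +{c}
  S: {a,c}  A: {a}  B: {c}  C: {a}
round 2:
  A via A→S: +{c}
  S: {a,c}  A: {a,c}  B: {c}  C: {a}
round 3: done
  S: {a,c}  A: {a,c}  B: {c}  C: {a}

FIRST(A) = ["a", "c"]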